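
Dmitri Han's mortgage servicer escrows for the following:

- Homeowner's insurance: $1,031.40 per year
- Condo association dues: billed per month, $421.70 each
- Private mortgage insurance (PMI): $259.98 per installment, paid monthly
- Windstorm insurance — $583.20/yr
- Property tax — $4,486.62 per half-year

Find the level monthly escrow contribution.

Homeowner's insurance: $1,031.40/yr
Condo association dues: $421.70 × 12 = $5,060.40/yr
Private mortgage insurance (PMI): $259.98 × 12 = $3,119.76/yr
Windstorm insurance: $583.20/yr
Property tax: $4,486.62 × 2 = $8,973.24/yr
Total per year = $18,768.00
Per month = $18,768.00 ÷ 12 = $1,564.00

$1,564.00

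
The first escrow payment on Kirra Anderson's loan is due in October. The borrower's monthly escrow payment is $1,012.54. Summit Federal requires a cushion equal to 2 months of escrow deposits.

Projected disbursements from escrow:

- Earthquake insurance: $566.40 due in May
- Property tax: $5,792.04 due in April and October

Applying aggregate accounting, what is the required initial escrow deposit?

$6,804.58

Cushion = 2 × $1,012.54 = $2,025.08
Trial balance (start $0, +$1,012.54 each month, − disbursements):
  Oct: +$1,012.54 − $5,792.04 → -$4,779.50
  Nov: +$1,012.54 → -$3,766.96
  Dec: +$1,012.54 → -$2,754.42
  Jan: +$1,012.54 → -$1,741.88
  Feb: +$1,012.54 → -$729.34
  Mar: +$1,012.54 → $283.20
  Apr: +$1,012.54 − $5,792.04 → -$4,496.30
  May: +$1,012.54 − $566.40 → -$4,050.16
  Jun: +$1,012.54 → -$3,037.62
  Jul: +$1,012.54 → -$2,025.08
  Aug: +$1,012.54 → -$1,012.54
  Sep: +$1,012.54 → $0.00
Lowest trial balance = -$4,779.50 (Oct)
Initial deposit = cushion − low point = $2,025.08 − (-$4,779.50) = $6,804.58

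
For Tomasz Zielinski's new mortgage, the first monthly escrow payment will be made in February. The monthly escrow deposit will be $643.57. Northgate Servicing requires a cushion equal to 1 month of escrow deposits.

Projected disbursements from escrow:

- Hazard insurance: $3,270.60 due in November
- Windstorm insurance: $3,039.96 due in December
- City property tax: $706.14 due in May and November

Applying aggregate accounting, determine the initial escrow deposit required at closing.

$1,287.14

Cushion = 1 × $643.57 = $643.57
Trial balance (start $0, +$643.57 each month, − disbursements):
  Feb: +$643.57 → $643.57
  Mar: +$643.57 → $1,287.14
  Apr: +$643.57 → $1,930.71
  May: +$643.57 − $706.14 → $1,868.14
  Jun: +$643.57 → $2,511.71
  Jul: +$643.57 → $3,155.28
  Aug: +$643.57 → $3,798.85
  Sep: +$643.57 → $4,442.42
  Oct: +$643.57 → $5,085.99
  Nov: +$643.57 − $3,976.74 → $1,752.82
  Dec: +$643.57 − $3,039.96 → -$643.57
  Jan: +$643.57 → $0.00
Lowest trial balance = -$643.57 (Dec)
Initial deposit = cushion − low point = $643.57 − (-$643.57) = $1,287.14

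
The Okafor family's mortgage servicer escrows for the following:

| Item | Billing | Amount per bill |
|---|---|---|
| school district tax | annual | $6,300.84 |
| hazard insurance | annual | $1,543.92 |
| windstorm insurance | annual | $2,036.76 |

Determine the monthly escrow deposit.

School district tax — $6,300.84 per year
Hazard insurance — $1,543.92 per year
Windstorm insurance — $2,036.76 per year
Yearly total = $6,300.84 + $1,543.92 + $2,036.76 = $9,881.52
Per month = $9,881.52 ÷ 12 = $823.46

$823.46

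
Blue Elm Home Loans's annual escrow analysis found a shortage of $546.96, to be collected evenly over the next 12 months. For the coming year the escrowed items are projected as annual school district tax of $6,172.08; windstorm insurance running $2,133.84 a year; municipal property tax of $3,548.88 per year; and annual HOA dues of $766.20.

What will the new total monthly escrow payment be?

$1,097.33

School district tax: $6,172.08 per year
Windstorm insurance: $2,133.84 per year
Municipal property tax: $3,548.88 per year
HOA dues: $766.20 per year
Total annual escrow = $6,172.08 + $2,133.84 + $3,548.88 + $766.20 = $12,621.00
Per month = $12,621.00 ÷ 12 = $1,051.75
Shortage per month = $546.96 ÷ 12 = $45.58
Adjusted monthly = $1,051.75 + $45.58 = $1,097.33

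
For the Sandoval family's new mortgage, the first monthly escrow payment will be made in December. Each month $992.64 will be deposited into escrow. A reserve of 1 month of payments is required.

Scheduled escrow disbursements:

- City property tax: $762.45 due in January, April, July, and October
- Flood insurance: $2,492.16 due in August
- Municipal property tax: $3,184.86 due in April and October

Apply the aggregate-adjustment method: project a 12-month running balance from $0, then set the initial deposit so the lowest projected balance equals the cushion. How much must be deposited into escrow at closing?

Cushion = 1 × $992.64 = $992.64
Trial balance (start $0, +$992.64 each month, − disbursements):
  Dec: +$992.64 → $992.64
  Jan: +$992.64 − $762.45 → $1,222.83
  Feb: +$992.64 → $2,215.47
  Mar: +$992.64 → $3,208.11
  Apr: +$992.64 − $3,947.31 → $253.44
  May: +$992.64 → $1,246.08
  Jun: +$992.64 → $2,238.72
  Jul: +$992.64 − $762.45 → $2,468.91
  Aug: +$992.64 − $2,492.16 → $969.39
  Sep: +$992.64 → $1,962.03
  Oct: +$992.64 − $3,947.31 → -$992.64
  Nov: +$992.64 → $0.00
Lowest trial balance = -$992.64 (Oct)
Initial deposit = cushion − low point = $992.64 − (-$992.64) = $1,985.28

$1,985.28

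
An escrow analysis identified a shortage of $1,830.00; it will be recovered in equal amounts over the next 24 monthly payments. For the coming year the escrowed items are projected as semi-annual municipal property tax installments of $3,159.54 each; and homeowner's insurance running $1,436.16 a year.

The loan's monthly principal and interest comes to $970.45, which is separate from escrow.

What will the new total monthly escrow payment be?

$722.52

Municipal property tax = $3,159.54 × 2 = $6,319.08
Homeowner's insurance = $1,436.16
Yearly total = $6,319.08 + $1,436.16 = $7,755.24
Base monthly escrow = $7,755.24 ÷ 12 = $646.27
Shortage per month = $1,830.00 / 24 = $76.25
New monthly escrow = $646.27 + $76.25 = $722.52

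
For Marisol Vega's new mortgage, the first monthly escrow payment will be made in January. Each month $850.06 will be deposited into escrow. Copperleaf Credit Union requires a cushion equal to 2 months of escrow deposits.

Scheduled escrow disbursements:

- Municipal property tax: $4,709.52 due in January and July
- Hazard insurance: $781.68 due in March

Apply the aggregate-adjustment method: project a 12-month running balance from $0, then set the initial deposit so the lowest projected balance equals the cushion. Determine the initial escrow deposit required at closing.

$5,950.42

Cushion = 2 × $850.06 = $1,700.12
Trial balance (start $0, +$850.06 each month, − disbursements):
  Jan: +$850.06 − $4,709.52 → -$3,859.46
  Feb: +$850.06 → -$3,009.40
  Mar: +$850.06 − $781.68 → -$2,941.02
  Apr: +$850.06 → -$2,090.96
  May: +$850.06 → -$1,240.90
  Jun: +$850.06 → -$390.84
  Jul: +$850.06 − $4,709.52 → -$4,250.30
  Aug: +$850.06 → -$3,400.24
  Sep: +$850.06 → -$2,550.18
  Oct: +$850.06 → -$1,700.12
  Nov: +$850.06 → -$850.06
  Dec: +$850.06 → $0.00
Lowest trial balance = -$4,250.30 (Jul)
Initial deposit = cushion − low point = $1,700.12 − (-$4,250.30) = $5,950.42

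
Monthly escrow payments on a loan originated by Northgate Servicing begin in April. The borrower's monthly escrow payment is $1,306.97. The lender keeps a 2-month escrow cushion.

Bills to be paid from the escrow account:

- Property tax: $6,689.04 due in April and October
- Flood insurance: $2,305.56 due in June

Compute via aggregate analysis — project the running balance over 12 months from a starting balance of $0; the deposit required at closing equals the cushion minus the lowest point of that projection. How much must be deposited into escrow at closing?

Cushion = 2 × $1,306.97 = $2,613.94
Trial balance (start $0, +$1,306.97 each month, − disbursements):
  Apr: +$1,306.97 − $6,689.04 → -$5,382.07
  May: +$1,306.97 → -$4,075.10
  Jun: +$1,306.97 − $2,305.56 → -$5,073.69
  Jul: +$1,306.97 → -$3,766.72
  Aug: +$1,306.97 → -$2,459.75
  Sep: +$1,306.97 → -$1,152.78
  Oct: +$1,306.97 − $6,689.04 → -$6,534.85
  Nov: +$1,306.97 → -$5,227.88
  Dec: +$1,306.97 → -$3,920.91
  Jan: +$1,306.97 → -$2,613.94
  Feb: +$1,306.97 → -$1,306.97
  Mar: +$1,306.97 → $0.00
Lowest trial balance = -$6,534.85 (Oct)
Initial deposit = cushion − low point = $2,613.94 − (-$6,534.85) = $9,148.79

$9,148.79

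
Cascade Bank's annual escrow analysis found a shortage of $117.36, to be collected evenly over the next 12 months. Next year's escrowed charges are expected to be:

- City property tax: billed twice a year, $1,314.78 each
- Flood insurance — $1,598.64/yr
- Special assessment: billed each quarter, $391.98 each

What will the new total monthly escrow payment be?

City property tax: $1,314.78 × 2 = $2,629.56
Flood insurance: $1,598.64
Special assessment: $391.98 × 4 = $1,567.92
Total annual escrow = $5,796.12
Monthly = $5,796.12 ÷ 12 = $483.01
Shortage per month = $117.36 / 12 = $9.78
New monthly escrow = $483.01 + $9.78 = $492.79

$492.79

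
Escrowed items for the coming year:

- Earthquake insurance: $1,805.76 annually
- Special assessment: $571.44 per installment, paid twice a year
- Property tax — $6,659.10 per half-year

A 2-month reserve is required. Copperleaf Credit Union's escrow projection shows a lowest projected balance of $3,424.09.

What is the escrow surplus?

$712.95

Earthquake insurance — $1,805.76
Special assessment — $571.44 × 2 = $1,142.88
Property tax — $6,659.10 × 2 = $13,318.20
Yearly total = $16,266.84
Per month = $16,266.84 ÷ 12 = $1,355.57
Required cushion = 2 × $1,355.57 = $2,711.14
Surplus = $3,424.09 − $2,711.14 = $712.95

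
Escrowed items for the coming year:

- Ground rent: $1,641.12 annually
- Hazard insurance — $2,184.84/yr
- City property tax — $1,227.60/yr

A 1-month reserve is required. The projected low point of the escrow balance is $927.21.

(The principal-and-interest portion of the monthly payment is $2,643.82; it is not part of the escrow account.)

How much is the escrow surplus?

Ground rent = $1,641.12 per year
Hazard insurance = $2,184.84 per year
City property tax = $1,227.60 per year
Yearly total = $1,641.12 + $2,184.84 + $1,227.60 = $5,053.56
Monthly = $5,053.56 ÷ 12 = $421.13
Required reserve = 1 × $421.13 = $421.13
Surplus = $927.21 − $421.13 = $506.08

$506.08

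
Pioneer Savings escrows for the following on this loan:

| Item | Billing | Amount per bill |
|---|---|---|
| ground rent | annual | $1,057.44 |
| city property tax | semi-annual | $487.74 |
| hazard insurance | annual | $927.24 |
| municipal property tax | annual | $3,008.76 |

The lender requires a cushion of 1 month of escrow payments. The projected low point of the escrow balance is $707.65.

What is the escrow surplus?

$210.24

Ground rent: $1,057.44 per year
City property tax: $487.74 × 2 = $975.48 per year
Hazard insurance: $927.24 per year
Municipal property tax: $3,008.76 per year
Total annual escrow = $5,968.92
Per month = $5,968.92 / 12 = $497.41
Required cushion = 1 × $497.41 = $497.41
Excess over cushion: $707.65 − $497.41 = $210.24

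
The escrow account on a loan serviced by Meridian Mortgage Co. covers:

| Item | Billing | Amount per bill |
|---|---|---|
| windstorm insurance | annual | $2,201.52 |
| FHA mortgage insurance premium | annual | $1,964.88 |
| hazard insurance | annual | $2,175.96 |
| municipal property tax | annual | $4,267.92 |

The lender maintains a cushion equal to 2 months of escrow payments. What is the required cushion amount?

Windstorm insurance: $2,201.52 per year
FHA mortgage insurance premium: $1,964.88 per year
Hazard insurance: $2,175.96 per year
Municipal property tax: $4,267.92 per year
Annual escrow total = $10,610.28
Base monthly escrow = $10,610.28 ÷ 12 = $884.19
Required cushion = 2 × $884.19 = $1,768.38

$1,768.38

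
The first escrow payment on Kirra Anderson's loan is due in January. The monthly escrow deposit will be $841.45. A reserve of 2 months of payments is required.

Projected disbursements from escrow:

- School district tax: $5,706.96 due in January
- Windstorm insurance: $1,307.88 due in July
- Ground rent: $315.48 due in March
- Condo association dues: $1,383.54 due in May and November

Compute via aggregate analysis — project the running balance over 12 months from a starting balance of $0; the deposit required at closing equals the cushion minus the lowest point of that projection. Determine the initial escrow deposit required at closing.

Cushion = 2 × $841.45 = $1,682.90
Trial balance (start $0, +$841.45 each month, − disbursements):
  Jan: +$841.45 − $5,706.96 → -$4,865.51
  Feb: +$841.45 → -$4,024.06
  Mar: +$841.45 − $315.48 → -$3,498.09
  Apr: +$841.45 → -$2,656.64
  May: +$841.45 − $1,383.54 → -$3,198.73
  Jun: +$841.45 → -$2,357.28
  Jul: +$841.45 − $1,307.88 → -$2,823.71
  Aug: +$841.45 → -$1,982.26
  Sep: +$841.45 → -$1,140.81
  Oct: +$841.45 → -$299.36
  Nov: +$841.45 − $1,383.54 → -$841.45
  Dec: +$841.45 → $0.00
Lowest trial balance = -$4,865.51 (Jan)
Initial deposit = cushion − low point = $1,682.90 − (-$4,865.51) = $6,548.41

$6,548.41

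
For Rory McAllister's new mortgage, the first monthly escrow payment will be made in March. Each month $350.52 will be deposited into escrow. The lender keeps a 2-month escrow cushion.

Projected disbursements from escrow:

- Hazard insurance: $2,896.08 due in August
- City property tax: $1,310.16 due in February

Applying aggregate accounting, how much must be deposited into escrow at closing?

$1,494.00

Cushion = 2 × $350.52 = $701.04
Trial balance (start $0, +$350.52 each month, − disbursements):
  Mar: +$350.52 → $350.52
  Apr: +$350.52 → $701.04
  May: +$350.52 → $1,051.56
  Jun: +$350.52 → $1,402.08
  Jul: +$350.52 → $1,752.60
  Aug: +$350.52 − $2,896.08 → -$792.96
  Sep: +$350.52 → -$442.44
  Oct: +$350.52 → -$91.92
  Nov: +$350.52 → $258.60
  Dec: +$350.52 → $609.12
  Jan: +$350.52 → $959.64
  Feb: +$350.52 − $1,310.16 → $0.00
Lowest trial balance = -$792.96 (Aug)
Initial deposit = cushion − low point = $701.04 − (-$792.96) = $1,494.00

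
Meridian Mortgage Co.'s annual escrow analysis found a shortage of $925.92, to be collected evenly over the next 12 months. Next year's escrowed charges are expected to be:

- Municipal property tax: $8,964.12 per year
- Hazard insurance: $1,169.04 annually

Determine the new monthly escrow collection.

$921.59

Municipal property tax = $8,964.12/yr
Hazard insurance = $1,169.04/yr
Combined annual = $8,964.12 + $1,169.04 = $10,133.16
Monthly escrow = $10,133.16 ÷ 12 = $844.43
Monthly shortage recovery: $925.92 ÷ 12 = $77.16
Adjusted monthly = $844.43 + $77.16 = $921.59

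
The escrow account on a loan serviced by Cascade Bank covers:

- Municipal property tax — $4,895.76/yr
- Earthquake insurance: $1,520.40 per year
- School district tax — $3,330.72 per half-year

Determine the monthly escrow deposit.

$1,089.80

Municipal property tax = $4,895.76
Earthquake insurance = $1,520.40
School district tax = $3,330.72 × 2 = $6,661.44
Total per year = $13,077.60
Monthly = $13,077.60 ÷ 12 = $1,089.80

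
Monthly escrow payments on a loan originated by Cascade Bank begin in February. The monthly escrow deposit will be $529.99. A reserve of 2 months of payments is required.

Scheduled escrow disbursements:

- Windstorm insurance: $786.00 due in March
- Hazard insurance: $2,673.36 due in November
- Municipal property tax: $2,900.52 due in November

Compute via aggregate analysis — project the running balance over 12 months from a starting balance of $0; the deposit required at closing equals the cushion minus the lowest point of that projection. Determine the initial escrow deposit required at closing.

Cushion = 2 × $529.99 = $1,059.98
Trial balance (start $0, +$529.99 each month, − disbursements):
  Feb: +$529.99 → $529.99
  Mar: +$529.99 − $786.00 → $273.98
  Apr: +$529.99 → $803.97
  May: +$529.99 → $1,333.96
  Jun: +$529.99 → $1,863.95
  Jul: +$529.99 → $2,393.94
  Aug: +$529.99 → $2,923.93
  Sep: +$529.99 → $3,453.92
  Oct: +$529.99 → $3,983.91
  Nov: +$529.99 − $5,573.88 → -$1,059.98
  Dec: +$529.99 → -$529.99
  Jan: +$529.99 → $0.00
Lowest trial balance = -$1,059.98 (Nov)
Initial deposit = cushion − low point = $1,059.98 − (-$1,059.98) = $2,119.96

$2,119.96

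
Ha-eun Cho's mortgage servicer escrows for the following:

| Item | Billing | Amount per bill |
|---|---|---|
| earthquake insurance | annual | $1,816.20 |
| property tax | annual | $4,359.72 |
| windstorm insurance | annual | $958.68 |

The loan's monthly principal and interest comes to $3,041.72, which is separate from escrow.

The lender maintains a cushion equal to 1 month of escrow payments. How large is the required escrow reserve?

Earthquake insurance: $1,816.20
Property tax: $4,359.72
Windstorm insurance: $958.68
Annual escrow total = $7,134.60
Monthly = $7,134.60 / 12 = $594.55
Cushion = 1 × $594.55 = $594.55

$594.55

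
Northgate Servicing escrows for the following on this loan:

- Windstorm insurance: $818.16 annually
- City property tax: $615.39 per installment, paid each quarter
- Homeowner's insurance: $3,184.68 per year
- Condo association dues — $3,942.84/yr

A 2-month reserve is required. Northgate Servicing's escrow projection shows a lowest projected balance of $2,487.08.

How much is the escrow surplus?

Windstorm insurance = $818.16 annually
City property tax = $615.39 × 4 = $2,461.56 annually
Homeowner's insurance = $3,184.68 annually
Condo association dues = $3,942.84 annually
Total per year = $10,407.24
Base monthly escrow = $10,407.24 / 12 = $867.27
Cushion = 2 × $867.27 = $1,734.54
Surplus = $2,487.08 − $1,734.54 = $752.54

$752.54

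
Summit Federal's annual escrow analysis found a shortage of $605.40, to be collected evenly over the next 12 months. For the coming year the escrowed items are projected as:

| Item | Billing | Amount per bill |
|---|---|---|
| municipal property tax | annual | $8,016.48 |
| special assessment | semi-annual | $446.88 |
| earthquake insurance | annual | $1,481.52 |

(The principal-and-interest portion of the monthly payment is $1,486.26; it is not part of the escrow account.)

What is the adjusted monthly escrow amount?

$916.43

Municipal property tax: $8,016.48
Special assessment: $446.88 × 2 = $893.76
Earthquake insurance: $1,481.52
Yearly total = $10,391.76
Monthly escrow = $10,391.76 / 12 = $865.98
Monthly shortage recovery: $605.40 ÷ 12 = $50.45
New monthly escrow = $865.98 + $50.45 = $916.43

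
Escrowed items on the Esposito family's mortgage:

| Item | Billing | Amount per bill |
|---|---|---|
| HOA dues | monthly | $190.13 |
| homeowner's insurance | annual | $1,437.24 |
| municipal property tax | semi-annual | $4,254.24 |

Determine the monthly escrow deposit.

$1,018.94

HOA dues: $190.13 × 12 = $2,281.56 per year
Homeowner's insurance: $1,437.24 per year
Municipal property tax: $4,254.24 × 2 = $8,508.48 per year
Total per year = $2,281.56 + $1,437.24 + $8,508.48 = $12,227.28
Monthly escrow = $12,227.28 ÷ 12 = $1,018.94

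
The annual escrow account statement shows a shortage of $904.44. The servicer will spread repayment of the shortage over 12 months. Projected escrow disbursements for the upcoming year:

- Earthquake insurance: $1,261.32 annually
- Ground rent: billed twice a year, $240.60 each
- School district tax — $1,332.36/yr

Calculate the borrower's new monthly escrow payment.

Earthquake insurance = $1,261.32/yr
Ground rent = $240.60 × 2 = $481.20/yr
School district tax = $1,332.36/yr
Combined annual = $1,261.32 + $481.20 + $1,332.36 = $3,074.88
Monthly = $3,074.88 / 12 = $256.24
Shortage per month = $904.44 / 12 = $75.37
New monthly escrow = $256.24 + $75.37 = $331.61

$331.61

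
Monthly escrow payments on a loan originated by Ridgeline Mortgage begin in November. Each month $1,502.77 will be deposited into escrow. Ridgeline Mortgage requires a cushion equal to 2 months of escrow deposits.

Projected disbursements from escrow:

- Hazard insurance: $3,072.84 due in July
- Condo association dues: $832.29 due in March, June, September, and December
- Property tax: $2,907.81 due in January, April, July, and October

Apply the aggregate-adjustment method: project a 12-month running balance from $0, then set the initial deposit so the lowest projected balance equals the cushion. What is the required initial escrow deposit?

Cushion = 2 × $1,502.77 = $3,005.54
Trial balance (start $0, +$1,502.77 each month, − disbursements):
  Nov: +$1,502.77 → $1,502.77
  Dec: +$1,502.77 − $832.29 → $2,173.25
  Jan: +$1,502.77 − $2,907.81 → $768.21
  Feb: +$1,502.77 → $2,270.98
  Mar: +$1,502.77 − $832.29 → $2,941.46
  Apr: +$1,502.77 − $2,907.81 → $1,536.42
  May: +$1,502.77 → $3,039.19
  Jun: +$1,502.77 − $832.29 → $3,709.67
  Jul: +$1,502.77 − $5,980.65 → -$768.21
  Aug: +$1,502.77 → $734.56
  Sep: +$1,502.77 − $832.29 → $1,405.04
  Oct: +$1,502.77 − $2,907.81 → $0.00
Lowest trial balance = -$768.21 (Jul)
Initial deposit = cushion − low point = $3,005.54 − (-$768.21) = $3,773.75

$3,773.75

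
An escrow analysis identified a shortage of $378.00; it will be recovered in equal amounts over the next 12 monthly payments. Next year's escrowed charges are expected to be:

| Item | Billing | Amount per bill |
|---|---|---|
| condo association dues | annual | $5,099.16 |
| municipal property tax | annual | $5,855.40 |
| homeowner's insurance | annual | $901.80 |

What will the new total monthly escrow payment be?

Condo association dues = $5,099.16/yr
Municipal property tax = $5,855.40/yr
Homeowner's insurance = $901.80/yr
Combined annual = $5,099.16 + $5,855.40 + $901.80 = $11,856.36
Monthly = $11,856.36 ÷ 12 = $988.03
Shortage spread = $378.00 / 12 = $31.50/mo
Adjusted monthly = $988.03 + $31.50 = $1,019.53

$1,019.53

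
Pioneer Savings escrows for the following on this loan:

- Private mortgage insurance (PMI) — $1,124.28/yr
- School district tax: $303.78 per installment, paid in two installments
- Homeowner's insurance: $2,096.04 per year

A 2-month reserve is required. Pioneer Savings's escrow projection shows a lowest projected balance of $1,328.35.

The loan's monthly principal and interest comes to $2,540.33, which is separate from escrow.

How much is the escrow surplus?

$690.37

Private mortgage insurance (PMI) = $1,124.28 per year
School district tax = $303.78 × 2 = $607.56 per year
Homeowner's insurance = $2,096.04 per year
Combined annual = $3,827.88
Monthly escrow = $3,827.88 ÷ 12 = $318.99
Cushion = 2 × $318.99 = $637.98
Excess over cushion: $1,328.35 − $637.98 = $690.37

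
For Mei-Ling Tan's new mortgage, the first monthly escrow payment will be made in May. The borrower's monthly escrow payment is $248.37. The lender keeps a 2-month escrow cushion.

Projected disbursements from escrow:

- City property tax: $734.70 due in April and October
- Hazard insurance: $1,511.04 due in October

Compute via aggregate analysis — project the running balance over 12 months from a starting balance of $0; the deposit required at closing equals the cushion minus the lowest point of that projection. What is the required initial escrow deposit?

Cushion = 2 × $248.37 = $496.74
Trial balance (start $0, +$248.37 each month, − disbursements):
  May: +$248.37 → $248.37
  Jun: +$248.37 → $496.74
  Jul: +$248.37 → $745.11
  Aug: +$248.37 → $993.48
  Sep: +$248.37 → $1,241.85
  Oct: +$248.37 − $2,245.74 → -$755.52
  Nov: +$248.37 → -$507.15
  Dec: +$248.37 → -$258.78
  Jan: +$248.37 → -$10.41
  Feb: +$248.37 → $237.96
  Mar: +$248.37 → $486.33
  Apr: +$248.37 − $734.70 → $0.00
Lowest trial balance = -$755.52 (Oct)
Initial deposit = cushion − low point = $496.74 − (-$755.52) = $1,252.26

$1,252.26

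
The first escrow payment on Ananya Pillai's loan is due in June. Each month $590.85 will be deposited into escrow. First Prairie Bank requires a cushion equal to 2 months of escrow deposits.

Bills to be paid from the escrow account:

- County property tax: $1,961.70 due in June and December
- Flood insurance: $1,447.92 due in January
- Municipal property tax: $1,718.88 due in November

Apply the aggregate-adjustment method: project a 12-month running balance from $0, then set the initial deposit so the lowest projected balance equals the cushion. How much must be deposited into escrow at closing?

$3,545.10

Cushion = 2 × $590.85 = $1,181.70
Trial balance (start $0, +$590.85 each month, − disbursements):
  Jun: +$590.85 − $1,961.70 → -$1,370.85
  Jul: +$590.85 → -$780.00
  Aug: +$590.85 → -$189.15
  Sep: +$590.85 → $401.70
  Oct: +$590.85 → $992.55
  Nov: +$590.85 − $1,718.88 → -$135.48
  Dec: +$590.85 − $1,961.70 → -$1,506.33
  Jan: +$590.85 − $1,447.92 → -$2,363.40
  Feb: +$590.85 → -$1,772.55
  Mar: +$590.85 → -$1,181.70
  Apr: +$590.85 → -$590.85
  May: +$590.85 → $0.00
Lowest trial balance = -$2,363.40 (Jan)
Initial deposit = cushion − low point = $1,181.70 − (-$2,363.40) = $3,545.10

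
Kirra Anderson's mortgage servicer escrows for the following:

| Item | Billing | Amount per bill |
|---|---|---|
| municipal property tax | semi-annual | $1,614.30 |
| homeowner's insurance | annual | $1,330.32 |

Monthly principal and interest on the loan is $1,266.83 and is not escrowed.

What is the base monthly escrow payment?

Municipal property tax: $1,614.30 × 2 = $3,228.60 annually
Homeowner's insurance: $1,330.32 annually
Total per year = $4,558.92
Per month = $4,558.92 / 12 = $379.91

$379.91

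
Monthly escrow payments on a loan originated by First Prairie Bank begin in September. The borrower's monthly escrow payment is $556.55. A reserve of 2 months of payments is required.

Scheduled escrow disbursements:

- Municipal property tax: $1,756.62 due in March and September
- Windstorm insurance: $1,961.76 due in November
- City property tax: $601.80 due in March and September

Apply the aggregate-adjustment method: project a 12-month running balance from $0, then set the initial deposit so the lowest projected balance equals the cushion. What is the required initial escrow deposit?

$3,895.85

Cushion = 2 × $556.55 = $1,113.10
Trial balance (start $0, +$556.55 each month, − disbursements):
  Sep: +$556.55 − $2,358.42 → -$1,801.87
  Oct: +$556.55 → -$1,245.32
  Nov: +$556.55 − $1,961.76 → -$2,650.53
  Dec: +$556.55 → -$2,093.98
  Jan: +$556.55 → -$1,537.43
  Feb: +$556.55 → -$980.88
  Mar: +$556.55 − $2,358.42 → -$2,782.75
  Apr: +$556.55 → -$2,226.20
  May: +$556.55 → -$1,669.65
  Jun: +$556.55 → -$1,113.10
  Jul: +$556.55 → -$556.55
  Aug: +$556.55 → $0.00
Lowest trial balance = -$2,782.75 (Mar)
Initial deposit = cushion − low point = $1,113.10 − (-$2,782.75) = $3,895.85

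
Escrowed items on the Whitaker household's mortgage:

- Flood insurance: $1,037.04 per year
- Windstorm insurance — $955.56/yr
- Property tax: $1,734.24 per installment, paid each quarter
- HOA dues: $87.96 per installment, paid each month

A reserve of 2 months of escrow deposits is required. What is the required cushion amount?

Flood insurance — $1,037.04
Windstorm insurance — $955.56
Property tax — $1,734.24 × 4 = $6,936.96
HOA dues — $87.96 × 12 = $1,055.52
Yearly total = $9,985.08
Monthly escrow = $9,985.08 ÷ 12 = $832.09
Required cushion = 2 × $832.09 = $1,664.18

$1,664.18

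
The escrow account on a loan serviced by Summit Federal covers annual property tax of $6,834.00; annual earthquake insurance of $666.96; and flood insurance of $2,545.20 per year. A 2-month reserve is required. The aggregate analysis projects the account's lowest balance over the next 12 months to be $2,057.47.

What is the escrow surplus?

$383.11

Property tax — $6,834.00/yr
Earthquake insurance — $666.96/yr
Flood insurance — $2,545.20/yr
Yearly total = $10,046.16
Per month = $10,046.16 ÷ 12 = $837.18
Required reserve = 2 × $837.18 = $1,674.36
Excess over cushion: $2,057.47 − $1,674.36 = $383.11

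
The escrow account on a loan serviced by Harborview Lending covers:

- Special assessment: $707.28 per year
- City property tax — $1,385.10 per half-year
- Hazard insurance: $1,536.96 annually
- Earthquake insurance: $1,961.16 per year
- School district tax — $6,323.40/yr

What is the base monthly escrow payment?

$1,108.25

Special assessment: $707.28
City property tax: $1,385.10 × 2 = $2,770.20
Hazard insurance: $1,536.96
Earthquake insurance: $1,961.16
School district tax: $6,323.40
Yearly total = $707.28 + $2,770.20 + $1,536.96 + $1,961.16 + $6,323.40 = $13,299.00
Monthly escrow = $13,299.00 ÷ 12 = $1,108.25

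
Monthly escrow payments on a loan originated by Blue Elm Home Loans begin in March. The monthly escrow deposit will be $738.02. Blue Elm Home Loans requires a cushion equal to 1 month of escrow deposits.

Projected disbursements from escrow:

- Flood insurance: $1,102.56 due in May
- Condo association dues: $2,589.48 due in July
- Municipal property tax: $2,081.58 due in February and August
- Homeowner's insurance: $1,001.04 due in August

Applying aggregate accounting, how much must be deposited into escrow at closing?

$3,084.56

Cushion = 1 × $738.02 = $738.02
Trial balance (start $0, +$738.02 each month, − disbursements):
  Mar: +$738.02 → $738.02
  Apr: +$738.02 → $1,476.04
  May: +$738.02 − $1,102.56 → $1,111.50
  Jun: +$738.02 → $1,849.52
  Jul: +$738.02 − $2,589.48 → -$1.94
  Aug: +$738.02 − $3,082.62 → -$2,346.54
  Sep: +$738.02 → -$1,608.52
  Oct: +$738.02 → -$870.50
  Nov: +$738.02 → -$132.48
  Dec: +$738.02 → $605.54
  Jan: +$738.02 → $1,343.56
  Feb: +$738.02 − $2,081.58 → $0.00
Lowest trial balance = -$2,346.54 (Aug)
Initial deposit = cushion − low point = $738.02 − (-$2,346.54) = $3,084.56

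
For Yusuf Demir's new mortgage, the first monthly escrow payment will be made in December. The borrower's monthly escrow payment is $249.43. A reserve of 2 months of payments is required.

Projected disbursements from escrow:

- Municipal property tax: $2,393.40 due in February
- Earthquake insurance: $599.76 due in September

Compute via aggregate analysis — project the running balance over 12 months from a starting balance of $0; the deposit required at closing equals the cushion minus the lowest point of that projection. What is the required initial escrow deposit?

$2,143.97

Cushion = 2 × $249.43 = $498.86
Trial balance (start $0, +$249.43 each month, − disbursements):
  Dec: +$249.43 → $249.43
  Jan: +$249.43 → $498.86
  Feb: +$249.43 − $2,393.40 → -$1,645.11
  Mar: +$249.43 → -$1,395.68
  Apr: +$249.43 → -$1,146.25
  May: +$249.43 → -$896.82
  Jun: +$249.43 → -$647.39
  Jul: +$249.43 → -$397.96
  Aug: +$249.43 → -$148.53
  Sep: +$249.43 − $599.76 → -$498.86
  Oct: +$249.43 → -$249.43
  Nov: +$249.43 → $0.00
Lowest trial balance = -$1,645.11 (Feb)
Initial deposit = cushion − low point = $498.86 − (-$1,645.11) = $2,143.97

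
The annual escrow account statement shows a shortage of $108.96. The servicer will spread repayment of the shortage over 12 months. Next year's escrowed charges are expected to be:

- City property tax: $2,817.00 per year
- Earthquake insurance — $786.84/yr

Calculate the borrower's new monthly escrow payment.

$309.40

City property tax — $2,817.00/yr
Earthquake insurance — $786.84/yr
Total per year = $2,817.00 + $786.84 = $3,603.84
Monthly escrow = $3,603.84 / 12 = $300.32
Shortage spread = $108.96 / 12 = $9.08/mo
Adjusted monthly = $300.32 + $9.08 = $309.40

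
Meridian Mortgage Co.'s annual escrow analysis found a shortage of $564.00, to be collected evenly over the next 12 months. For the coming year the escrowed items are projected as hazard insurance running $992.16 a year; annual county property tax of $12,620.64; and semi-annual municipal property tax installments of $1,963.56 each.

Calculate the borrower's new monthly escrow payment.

$1,508.66

Hazard insurance: $992.16
County property tax: $12,620.64
Municipal property tax: $1,963.56 × 2 = $3,927.12
Annual escrow total = $17,539.92
Per month = $17,539.92 / 12 = $1,461.66
Shortage spread = $564.00 ÷ 12 = $47.00/mo
New monthly escrow = $1,461.66 + $47.00 = $1,508.66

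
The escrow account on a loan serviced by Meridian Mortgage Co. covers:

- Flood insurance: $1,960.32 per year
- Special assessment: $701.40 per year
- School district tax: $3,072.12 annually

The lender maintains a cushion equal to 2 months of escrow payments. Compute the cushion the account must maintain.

Flood insurance = $1,960.32/yr
Special assessment = $701.40/yr
School district tax = $3,072.12/yr
Total per year = $1,960.32 + $701.40 + $3,072.12 = $5,733.84
Base monthly escrow = $5,733.84 ÷ 12 = $477.82
Cushion = 2 × $477.82 = $955.64

$955.64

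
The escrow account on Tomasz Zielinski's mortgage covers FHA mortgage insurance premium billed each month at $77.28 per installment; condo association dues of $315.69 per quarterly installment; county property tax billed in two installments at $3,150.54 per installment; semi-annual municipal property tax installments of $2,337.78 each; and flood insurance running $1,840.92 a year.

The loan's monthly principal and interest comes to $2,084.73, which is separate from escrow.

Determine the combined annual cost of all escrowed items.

FHA mortgage insurance premium = $77.28 × 12 = $927.36
Condo association dues = $315.69 × 4 = $1,262.76
County property tax = $3,150.54 × 2 = $6,301.08
Municipal property tax = $2,337.78 × 2 = $4,675.56
Flood insurance = $1,840.92
Combined annual = $927.36 + $1,262.76 + $6,301.08 + $4,675.56 + $1,840.92 = $15,007.68

$15,007.68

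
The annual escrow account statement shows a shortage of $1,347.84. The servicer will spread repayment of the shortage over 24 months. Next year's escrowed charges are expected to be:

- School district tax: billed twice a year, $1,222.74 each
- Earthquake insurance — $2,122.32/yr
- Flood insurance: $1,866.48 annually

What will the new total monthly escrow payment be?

School district tax = $1,222.74 × 2 = $2,445.48
Earthquake insurance = $2,122.32
Flood insurance = $1,866.48
Annual escrow total = $6,434.28
Monthly = $6,434.28 / 12 = $536.19
Shortage spread = $1,347.84 / 24 = $56.16/mo
Adjusted monthly = $536.19 + $56.16 = $592.35

$592.35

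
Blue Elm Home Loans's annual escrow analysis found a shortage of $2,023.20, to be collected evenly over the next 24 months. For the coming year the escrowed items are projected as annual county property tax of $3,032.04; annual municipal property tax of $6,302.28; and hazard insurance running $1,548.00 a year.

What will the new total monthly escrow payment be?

$991.16

County property tax — $3,032.04/yr
Municipal property tax — $6,302.28/yr
Hazard insurance — $1,548.00/yr
Total annual escrow = $3,032.04 + $6,302.28 + $1,548.00 = $10,882.32
Monthly = $10,882.32 / 12 = $906.86
Shortage spread = $2,023.20 ÷ 24 = $84.30/mo
New monthly escrow = $906.86 + $84.30 = $991.16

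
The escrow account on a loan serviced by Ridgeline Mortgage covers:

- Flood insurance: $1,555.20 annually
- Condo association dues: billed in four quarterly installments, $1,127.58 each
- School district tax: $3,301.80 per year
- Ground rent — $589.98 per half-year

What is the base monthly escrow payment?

$878.94

Flood insurance: $1,555.20
Condo association dues: $1,127.58 × 4 = $4,510.32
School district tax: $3,301.80
Ground rent: $589.98 × 2 = $1,179.96
Total annual escrow = $10,547.28
Monthly = $10,547.28 / 12 = $878.94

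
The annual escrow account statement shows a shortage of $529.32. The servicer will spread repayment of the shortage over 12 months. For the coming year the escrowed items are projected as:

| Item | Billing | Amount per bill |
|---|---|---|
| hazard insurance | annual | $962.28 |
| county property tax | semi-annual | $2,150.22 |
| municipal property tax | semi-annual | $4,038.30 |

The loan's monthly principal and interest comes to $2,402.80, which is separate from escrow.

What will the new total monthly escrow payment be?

Hazard insurance — $962.28 annually
County property tax — $2,150.22 × 2 = $4,300.44 annually
Municipal property tax — $4,038.30 × 2 = $8,076.60 annually
Total annual escrow = $13,339.32
Monthly escrow = $13,339.32 / 12 = $1,111.61
Shortage spread = $529.32 / 12 = $44.11/mo
New monthly escrow = $1,111.61 + $44.11 = $1,155.72

$1,155.72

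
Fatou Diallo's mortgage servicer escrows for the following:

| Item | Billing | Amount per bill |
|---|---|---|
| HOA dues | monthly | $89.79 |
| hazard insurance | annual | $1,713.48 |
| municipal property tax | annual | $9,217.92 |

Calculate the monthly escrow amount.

$1,000.74

HOA dues — $89.79 × 12 = $1,077.48
Hazard insurance — $1,713.48
Municipal property tax — $9,217.92
Annual escrow total = $1,077.48 + $1,713.48 + $9,217.92 = $12,008.88
Monthly escrow = $12,008.88 / 12 = $1,000.74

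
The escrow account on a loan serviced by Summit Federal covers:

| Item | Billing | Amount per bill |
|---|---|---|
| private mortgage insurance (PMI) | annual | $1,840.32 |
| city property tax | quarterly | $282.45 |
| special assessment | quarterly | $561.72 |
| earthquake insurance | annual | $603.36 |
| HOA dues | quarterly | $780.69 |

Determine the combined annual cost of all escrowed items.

Private mortgage insurance (PMI): $1,840.32 annually
City property tax: $282.45 × 4 = $1,129.80 annually
Special assessment: $561.72 × 4 = $2,246.88 annually
Earthquake insurance: $603.36 annually
HOA dues: $780.69 × 4 = $3,122.76 annually
Total annual escrow = $1,840.32 + $1,129.80 + $2,246.88 + $603.36 + $3,122.76 = $8,943.12

$8,943.12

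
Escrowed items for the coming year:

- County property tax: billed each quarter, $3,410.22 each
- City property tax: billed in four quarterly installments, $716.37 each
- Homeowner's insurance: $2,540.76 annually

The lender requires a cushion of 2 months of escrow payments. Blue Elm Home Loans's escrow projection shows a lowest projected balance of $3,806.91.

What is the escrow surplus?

$632.39

County property tax — $3,410.22 × 4 = $13,640.88 per year
City property tax — $716.37 × 4 = $2,865.48 per year
Homeowner's insurance — $2,540.76 per year
Annual escrow total = $13,640.88 + $2,865.48 + $2,540.76 = $19,047.12
Monthly = $19,047.12 ÷ 12 = $1,587.26
Cushion = 2 × $1,587.26 = $3,174.52
Excess over cushion: $3,806.91 − $3,174.52 = $632.39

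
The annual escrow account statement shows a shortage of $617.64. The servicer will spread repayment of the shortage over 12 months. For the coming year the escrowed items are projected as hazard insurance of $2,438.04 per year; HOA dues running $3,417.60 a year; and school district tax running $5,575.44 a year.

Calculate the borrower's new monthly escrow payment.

$1,004.06

Hazard insurance: $2,438.04
HOA dues: $3,417.60
School district tax: $5,575.44
Total per year = $11,431.08
Monthly = $11,431.08 ÷ 12 = $952.59
Shortage per month = $617.64 / 12 = $51.47
Adjusted monthly = $952.59 + $51.47 = $1,004.06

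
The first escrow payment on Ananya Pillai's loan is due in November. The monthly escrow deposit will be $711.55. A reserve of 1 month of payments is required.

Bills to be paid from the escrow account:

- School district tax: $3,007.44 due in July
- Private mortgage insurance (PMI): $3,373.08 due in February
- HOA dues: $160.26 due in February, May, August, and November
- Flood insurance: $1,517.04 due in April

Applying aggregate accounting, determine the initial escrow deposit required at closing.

Cushion = 1 × $711.55 = $711.55
Trial balance (start $0, +$711.55 each month, − disbursements):
  Nov: +$711.55 − $160.26 → $551.29
  Dec: +$711.55 → $1,262.84
  Jan: +$711.55 → $1,974.39
  Feb: +$711.55 − $3,533.34 → -$847.40
  Mar: +$711.55 → -$135.85
  Apr: +$711.55 − $1,517.04 → -$941.34
  May: +$711.55 − $160.26 → -$390.05
  Jun: +$711.55 → $321.50
  Jul: +$711.55 − $3,007.44 → -$1,974.39
  Aug: +$711.55 − $160.26 → -$1,423.10
  Sep: +$711.55 → -$711.55
  Oct: +$711.55 → $0.00
Lowest trial balance = -$1,974.39 (Jul)
Initial deposit = cushion − low point = $711.55 − (-$1,974.39) = $2,685.94

$2,685.94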